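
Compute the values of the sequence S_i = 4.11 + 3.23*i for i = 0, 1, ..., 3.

This is an arithmetic sequence.
i=0: S_0 = 4.11 + 3.23*0 = 4.11
i=1: S_1 = 4.11 + 3.23*1 = 7.34
i=2: S_2 = 4.11 + 3.23*2 = 10.57
i=3: S_3 = 4.11 + 3.23*3 = 13.8
The first 4 terms are: [4.11, 7.34, 10.57, 13.8]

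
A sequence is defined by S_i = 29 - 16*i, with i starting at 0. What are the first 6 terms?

This is an arithmetic sequence.
i=0: S_0 = 29 + -16*0 = 29
i=1: S_1 = 29 + -16*1 = 13
i=2: S_2 = 29 + -16*2 = -3
i=3: S_3 = 29 + -16*3 = -19
i=4: S_4 = 29 + -16*4 = -35
i=5: S_5 = 29 + -16*5 = -51
The first 6 terms are: [29, 13, -3, -19, -35, -51]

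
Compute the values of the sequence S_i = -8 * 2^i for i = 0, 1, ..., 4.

This is a geometric sequence.
i=0: S_0 = -8 * 2^0 = -8
i=1: S_1 = -8 * 2^1 = -16
i=2: S_2 = -8 * 2^2 = -32
i=3: S_3 = -8 * 2^3 = -64
i=4: S_4 = -8 * 2^4 = -128
The first 5 terms are: [-8, -16, -32, -64, -128]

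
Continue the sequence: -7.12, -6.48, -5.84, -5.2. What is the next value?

Differences: -6.48 - -7.12 = 0.64
This is an arithmetic sequence with common difference d = 0.64.
Next term = -5.2 + 0.64 = -4.56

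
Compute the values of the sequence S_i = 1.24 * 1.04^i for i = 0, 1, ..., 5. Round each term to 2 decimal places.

This is a geometric sequence.
i=0: S_0 = 1.24 * 1.04^0 = 1.24
i=1: S_1 = 1.24 * 1.04^1 ≈ 1.29
i=2: S_2 = 1.24 * 1.04^2 ≈ 1.34
i=3: S_3 = 1.24 * 1.04^3 ≈ 1.39
i=4: S_4 = 1.24 * 1.04^4 ≈ 1.45
i=5: S_5 = 1.24 * 1.04^5 ≈ 1.51
The first 6 terms are: [1.24, 1.29, 1.34, 1.39, 1.45, 1.51]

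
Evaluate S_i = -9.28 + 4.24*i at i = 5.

S_5 = -9.28 + 4.24*5 = -9.28 + 21.2 = 11.92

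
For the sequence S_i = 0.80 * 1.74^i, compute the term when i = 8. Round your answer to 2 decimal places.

S_8 = 0.8 * 1.74^8 ≈ 0.8 * 84.0222 ≈ 67.22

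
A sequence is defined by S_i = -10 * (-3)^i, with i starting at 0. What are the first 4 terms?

This is a geometric sequence.
i=0: S_0 = -10 * (-3)^0 = -10
i=1: S_1 = -10 * (-3)^1 = 30
i=2: S_2 = -10 * (-3)^2 = -90
i=3: S_3 = -10 * (-3)^3 = 270
The first 4 terms are: [-10, 30, -90, 270]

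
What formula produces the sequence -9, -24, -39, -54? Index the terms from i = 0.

Check differences: -24 - -9 = -15
-39 - -24 = -15
Common difference d = -15.
First term a = -9.
Formula: S_i = -9 - 15*i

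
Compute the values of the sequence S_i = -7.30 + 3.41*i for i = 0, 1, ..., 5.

This is an arithmetic sequence.
i=0: S_0 = -7.3 + 3.41*0 = -7.3
i=1: S_1 = -7.3 + 3.41*1 = -3.89
i=2: S_2 = -7.3 + 3.41*2 = -0.48
i=3: S_3 = -7.3 + 3.41*3 = 2.93
i=4: S_4 = -7.3 + 3.41*4 = 6.34
i=5: S_5 = -7.3 + 3.41*5 = 9.75
The first 6 terms are: [-7.3, -3.89, -0.48, 2.93, 6.34, 9.75]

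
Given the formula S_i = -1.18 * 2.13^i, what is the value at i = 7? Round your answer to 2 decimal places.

S_7 = -1.18 * 2.13^7 ≈ -1.18 * 198.9103 ≈ -234.71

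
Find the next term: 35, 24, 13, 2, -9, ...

Differences: 24 - 35 = -11
This is an arithmetic sequence with common difference d = -11.
Next term = -9 + -11 = -20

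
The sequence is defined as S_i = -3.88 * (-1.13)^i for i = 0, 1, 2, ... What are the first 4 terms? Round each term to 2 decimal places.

This is a geometric sequence.
i=0: S_0 = -3.88 * (-1.13)^0 = -3.88
i=1: S_1 = -3.88 * (-1.13)^1 ≈ 4.38
i=2: S_2 = -3.88 * (-1.13)^2 ≈ -4.95
i=3: S_3 = -3.88 * (-1.13)^3 ≈ 5.6
The first 4 terms are: [-3.88, 4.38, -4.95, 5.6]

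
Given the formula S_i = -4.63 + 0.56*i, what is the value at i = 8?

S_8 = -4.63 + 0.56*8 = -4.63 + 4.48 = -0.15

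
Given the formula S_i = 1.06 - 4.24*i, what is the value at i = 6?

S_6 = 1.06 + -4.24*6 = 1.06 + -25.44 = -24.38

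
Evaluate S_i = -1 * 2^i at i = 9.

S_9 = -1 * 2^9 = -1 * 512 = -512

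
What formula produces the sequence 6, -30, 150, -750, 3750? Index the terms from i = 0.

Check ratios: -30 / 6 = -5.0
Common ratio r = -5.
First term a = 6.
Formula: S_i = 6 * (-5)^i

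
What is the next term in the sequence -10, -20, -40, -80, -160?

Ratios: -20 / -10 = 2.0
This is a geometric sequence with common ratio r = 2.
Next term = -160 * 2 = -320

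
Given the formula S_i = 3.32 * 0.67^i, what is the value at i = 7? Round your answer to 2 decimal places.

S_7 = 3.32 * 0.67^7 ≈ 3.32 * 0.0606 ≈ 0.2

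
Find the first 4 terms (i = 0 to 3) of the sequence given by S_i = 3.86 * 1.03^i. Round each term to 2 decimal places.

This is a geometric sequence.
i=0: S_0 = 3.86 * 1.03^0 = 3.86
i=1: S_1 = 3.86 * 1.03^1 ≈ 3.98
i=2: S_2 = 3.86 * 1.03^2 ≈ 4.1
i=3: S_3 = 3.86 * 1.03^3 ≈ 4.22
The first 4 terms are: [3.86, 3.98, 4.1, 4.22]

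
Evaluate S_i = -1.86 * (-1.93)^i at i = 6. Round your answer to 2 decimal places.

S_6 = -1.86 * (-1.93)^6 ≈ -1.86 * 51.6825 ≈ -96.13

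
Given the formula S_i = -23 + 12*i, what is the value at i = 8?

S_8 = -23 + 12*8 = -23 + 96 = 73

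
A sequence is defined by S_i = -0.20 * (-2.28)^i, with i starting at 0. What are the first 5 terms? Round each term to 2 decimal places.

This is a geometric sequence.
i=0: S_0 = -0.2 * (-2.28)^0 = -0.2
i=1: S_1 = -0.2 * (-2.28)^1 ≈ 0.46
i=2: S_2 = -0.2 * (-2.28)^2 ≈ -1.04
i=3: S_3 = -0.2 * (-2.28)^3 ≈ 2.37
i=4: S_4 = -0.2 * (-2.28)^4 ≈ -5.4
The first 5 terms are: [-0.2, 0.46, -1.04, 2.37, -5.4]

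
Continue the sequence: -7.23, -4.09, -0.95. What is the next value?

Differences: -4.09 - -7.23 = 3.14
This is an arithmetic sequence with common difference d = 3.14.
Next term = -0.95 + 3.14 = 2.19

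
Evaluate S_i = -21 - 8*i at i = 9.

S_9 = -21 + -8*9 = -21 + -72 = -93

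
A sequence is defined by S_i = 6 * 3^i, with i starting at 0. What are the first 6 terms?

This is a geometric sequence.
i=0: S_0 = 6 * 3^0 = 6
i=1: S_1 = 6 * 3^1 = 18
i=2: S_2 = 6 * 3^2 = 54
i=3: S_3 = 6 * 3^3 = 162
i=4: S_4 = 6 * 3^4 = 486
i=5: S_5 = 6 * 3^5 = 1458
The first 6 terms are: [6, 18, 54, 162, 486, 1458]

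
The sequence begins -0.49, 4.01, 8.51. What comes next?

Differences: 4.01 - -0.49 = 4.5
This is an arithmetic sequence with common difference d = 4.5.
Next term = 8.51 + 4.5 = 13.01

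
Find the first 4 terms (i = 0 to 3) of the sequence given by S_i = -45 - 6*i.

This is an arithmetic sequence.
i=0: S_0 = -45 + -6*0 = -45
i=1: S_1 = -45 + -6*1 = -51
i=2: S_2 = -45 + -6*2 = -57
i=3: S_3 = -45 + -6*3 = -63
The first 4 terms are: [-45, -51, -57, -63]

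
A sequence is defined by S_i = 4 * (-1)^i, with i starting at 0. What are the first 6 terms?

This is a geometric sequence.
i=0: S_0 = 4 * (-1)^0 = 4
i=1: S_1 = 4 * (-1)^1 = -4
i=2: S_2 = 4 * (-1)^2 = 4
i=3: S_3 = 4 * (-1)^3 = -4
i=4: S_4 = 4 * (-1)^4 = 4
i=5: S_5 = 4 * (-1)^5 = -4
The first 6 terms are: [4, -4, 4, -4, 4, -4]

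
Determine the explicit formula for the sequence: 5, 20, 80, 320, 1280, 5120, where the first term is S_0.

Check ratios: 20 / 5 = 4.0
Common ratio r = 4.
First term a = 5.
Formula: S_i = 5 * 4^i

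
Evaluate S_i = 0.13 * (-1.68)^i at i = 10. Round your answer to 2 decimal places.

S_10 = 0.13 * (-1.68)^10 ≈ 0.13 * 179.0989 ≈ 23.28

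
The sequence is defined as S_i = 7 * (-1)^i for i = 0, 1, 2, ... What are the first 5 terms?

This is a geometric sequence.
i=0: S_0 = 7 * (-1)^0 = 7
i=1: S_1 = 7 * (-1)^1 = -7
i=2: S_2 = 7 * (-1)^2 = 7
i=3: S_3 = 7 * (-1)^3 = -7
i=4: S_4 = 7 * (-1)^4 = 7
The first 5 terms are: [7, -7, 7, -7, 7]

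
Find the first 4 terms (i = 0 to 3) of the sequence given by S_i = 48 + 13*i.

This is an arithmetic sequence.
i=0: S_0 = 48 + 13*0 = 48
i=1: S_1 = 48 + 13*1 = 61
i=2: S_2 = 48 + 13*2 = 74
i=3: S_3 = 48 + 13*3 = 87
The first 4 terms are: [48, 61, 74, 87]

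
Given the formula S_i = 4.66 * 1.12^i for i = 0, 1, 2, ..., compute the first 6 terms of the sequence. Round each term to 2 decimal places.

This is a geometric sequence.
i=0: S_0 = 4.66 * 1.12^0 = 4.66
i=1: S_1 = 4.66 * 1.12^1 ≈ 5.22
i=2: S_2 = 4.66 * 1.12^2 ≈ 5.85
i=3: S_3 = 4.66 * 1.12^3 ≈ 6.55
i=4: S_4 = 4.66 * 1.12^4 ≈ 7.33
i=5: S_5 = 4.66 * 1.12^5 ≈ 8.21
The first 6 terms are: [4.66, 5.22, 5.85, 6.55, 7.33, 8.21]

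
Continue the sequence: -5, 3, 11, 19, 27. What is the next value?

Differences: 3 - -5 = 8
This is an arithmetic sequence with common difference d = 8.
Next term = 27 + 8 = 35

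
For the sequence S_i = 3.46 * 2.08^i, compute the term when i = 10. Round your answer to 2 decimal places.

S_10 = 3.46 * 2.08^10 ≈ 3.46 * 1515.7701 ≈ 5244.56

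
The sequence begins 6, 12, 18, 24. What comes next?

Differences: 12 - 6 = 6
This is an arithmetic sequence with common difference d = 6.
Next term = 24 + 6 = 30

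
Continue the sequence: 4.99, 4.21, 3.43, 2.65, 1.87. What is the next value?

Differences: 4.21 - 4.99 = -0.78
This is an arithmetic sequence with common difference d = -0.78.
Next term = 1.87 + -0.78 = 1.09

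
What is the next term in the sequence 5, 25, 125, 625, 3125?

Ratios: 25 / 5 = 5.0
This is a geometric sequence with common ratio r = 5.
Next term = 3125 * 5 = 15625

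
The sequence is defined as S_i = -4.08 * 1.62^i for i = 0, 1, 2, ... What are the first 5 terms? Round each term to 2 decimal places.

This is a geometric sequence.
i=0: S_0 = -4.08 * 1.62^0 = -4.08
i=1: S_1 = -4.08 * 1.62^1 ≈ -6.61
i=2: S_2 = -4.08 * 1.62^2 ≈ -10.71
i=3: S_3 = -4.08 * 1.62^3 ≈ -17.35
i=4: S_4 = -4.08 * 1.62^4 ≈ -28.1
The first 5 terms are: [-4.08, -6.61, -10.71, -17.35, -28.1]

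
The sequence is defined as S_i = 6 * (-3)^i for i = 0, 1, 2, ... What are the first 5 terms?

This is a geometric sequence.
i=0: S_0 = 6 * (-3)^0 = 6
i=1: S_1 = 6 * (-3)^1 = -18
i=2: S_2 = 6 * (-3)^2 = 54
i=3: S_3 = 6 * (-3)^3 = -162
i=4: S_4 = 6 * (-3)^4 = 486
The first 5 terms are: [6, -18, 54, -162, 486]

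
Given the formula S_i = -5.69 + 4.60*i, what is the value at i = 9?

S_9 = -5.69 + 4.6*9 = -5.69 + 41.4 = 35.71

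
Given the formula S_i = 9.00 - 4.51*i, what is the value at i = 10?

S_10 = 9.0 + -4.51*10 = 9.0 + -45.1 = -36.1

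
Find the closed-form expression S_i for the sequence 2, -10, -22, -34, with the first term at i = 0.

Check differences: -10 - 2 = -12
-22 - -10 = -12
Common difference d = -12.
First term a = 2.
Formula: S_i = 2 - 12*i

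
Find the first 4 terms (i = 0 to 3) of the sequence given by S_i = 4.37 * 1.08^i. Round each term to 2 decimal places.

This is a geometric sequence.
i=0: S_0 = 4.37 * 1.08^0 = 4.37
i=1: S_1 = 4.37 * 1.08^1 ≈ 4.72
i=2: S_2 = 4.37 * 1.08^2 ≈ 5.1
i=3: S_3 = 4.37 * 1.08^3 ≈ 5.5
The first 4 terms are: [4.37, 4.72, 5.1, 5.5]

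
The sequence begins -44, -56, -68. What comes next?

Differences: -56 - -44 = -12
This is an arithmetic sequence with common difference d = -12.
Next term = -68 + -12 = -80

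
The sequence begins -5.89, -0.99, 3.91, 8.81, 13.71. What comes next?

Differences: -0.99 - -5.89 = 4.9
This is an arithmetic sequence with common difference d = 4.9.
Next term = 13.71 + 4.9 = 18.61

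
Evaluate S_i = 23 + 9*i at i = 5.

S_5 = 23 + 9*5 = 23 + 45 = 68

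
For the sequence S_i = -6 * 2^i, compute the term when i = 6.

S_6 = -6 * 2^6 = -6 * 64 = -384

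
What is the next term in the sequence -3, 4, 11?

Differences: 4 - -3 = 7
This is an arithmetic sequence with common difference d = 7.
Next term = 11 + 7 = 18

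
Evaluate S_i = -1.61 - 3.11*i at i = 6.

S_6 = -1.61 + -3.11*6 = -1.61 + -18.66 = -20.27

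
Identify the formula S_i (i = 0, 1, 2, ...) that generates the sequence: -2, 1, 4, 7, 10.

Check differences: 1 - -2 = 3
4 - 1 = 3
Common difference d = 3.
First term a = -2.
Formula: S_i = -2 + 3*i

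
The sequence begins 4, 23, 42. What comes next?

Differences: 23 - 4 = 19
This is an arithmetic sequence with common difference d = 19.
Next term = 42 + 19 = 61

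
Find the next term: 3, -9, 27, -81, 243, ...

Ratios: -9 / 3 = -3.0
This is a geometric sequence with common ratio r = -3.
Next term = 243 * -3 = -729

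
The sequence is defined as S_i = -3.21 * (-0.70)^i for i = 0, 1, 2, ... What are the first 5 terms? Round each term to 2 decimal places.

This is a geometric sequence.
i=0: S_0 = -3.21 * (-0.7)^0 = -3.21
i=1: S_1 = -3.21 * (-0.7)^1 ≈ 2.25
i=2: S_2 = -3.21 * (-0.7)^2 ≈ -1.57
i=3: S_3 = -3.21 * (-0.7)^3 ≈ 1.1
i=4: S_4 = -3.21 * (-0.7)^4 ≈ -0.77
The first 5 terms are: [-3.21, 2.25, -1.57, 1.1, -0.77]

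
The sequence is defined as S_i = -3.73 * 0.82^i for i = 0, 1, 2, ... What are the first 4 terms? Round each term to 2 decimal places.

This is a geometric sequence.
i=0: S_0 = -3.73 * 0.82^0 = -3.73
i=1: S_1 = -3.73 * 0.82^1 ≈ -3.06
i=2: S_2 = -3.73 * 0.82^2 ≈ -2.51
i=3: S_3 = -3.73 * 0.82^3 ≈ -2.06
The first 4 terms are: [-3.73, -3.06, -2.51, -2.06]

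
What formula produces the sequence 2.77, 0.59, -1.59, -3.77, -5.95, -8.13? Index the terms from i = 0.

Check differences: 0.59 - 2.77 = -2.18
-1.59 - 0.59 = -2.18
Common difference d = -2.18.
First term a = 2.77.
Formula: S_i = 2.77 - 2.18*i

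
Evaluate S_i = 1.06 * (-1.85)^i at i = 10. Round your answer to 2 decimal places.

S_10 = 1.06 * (-1.85)^10 ≈ 1.06 * 469.5883 ≈ 497.76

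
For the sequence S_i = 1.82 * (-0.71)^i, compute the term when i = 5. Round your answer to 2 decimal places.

S_5 = 1.82 * (-0.71)^5 ≈ 1.82 * -0.1804 ≈ -0.33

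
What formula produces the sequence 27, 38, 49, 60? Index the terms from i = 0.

Check differences: 38 - 27 = 11
49 - 38 = 11
Common difference d = 11.
First term a = 27.
Formula: S_i = 27 + 11*i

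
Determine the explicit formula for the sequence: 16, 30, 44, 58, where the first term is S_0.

Check differences: 30 - 16 = 14
44 - 30 = 14
Common difference d = 14.
First term a = 16.
Formula: S_i = 16 + 14*i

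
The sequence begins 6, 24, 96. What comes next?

Ratios: 24 / 6 = 4.0
This is a geometric sequence with common ratio r = 4.
Next term = 96 * 4 = 384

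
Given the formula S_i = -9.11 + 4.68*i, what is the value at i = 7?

S_7 = -9.11 + 4.68*7 = -9.11 + 32.76 = 23.65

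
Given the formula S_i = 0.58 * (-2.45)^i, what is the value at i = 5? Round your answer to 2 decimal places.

S_5 = 0.58 * (-2.45)^5 ≈ 0.58 * -88.2735 ≈ -51.2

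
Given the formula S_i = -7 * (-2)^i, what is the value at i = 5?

S_5 = -7 * (-2)^5 = -7 * -32 = 224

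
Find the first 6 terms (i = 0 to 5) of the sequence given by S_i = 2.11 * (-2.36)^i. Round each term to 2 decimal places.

This is a geometric sequence.
i=0: S_0 = 2.11 * (-2.36)^0 = 2.11
i=1: S_1 = 2.11 * (-2.36)^1 ≈ -4.98
i=2: S_2 = 2.11 * (-2.36)^2 ≈ 11.75
i=3: S_3 = 2.11 * (-2.36)^3 ≈ -27.73
i=4: S_4 = 2.11 * (-2.36)^4 ≈ 65.45
i=5: S_5 = 2.11 * (-2.36)^5 ≈ -154.47
The first 6 terms are: [2.11, -4.98, 11.75, -27.73, 65.45, -154.47]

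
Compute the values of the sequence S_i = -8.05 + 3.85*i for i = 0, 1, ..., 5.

This is an arithmetic sequence.
i=0: S_0 = -8.05 + 3.85*0 = -8.05
i=1: S_1 = -8.05 + 3.85*1 = -4.2
i=2: S_2 = -8.05 + 3.85*2 = -0.35
i=3: S_3 = -8.05 + 3.85*3 = 3.5
i=4: S_4 = -8.05 + 3.85*4 = 7.35
i=5: S_5 = -8.05 + 3.85*5 = 11.2
The first 6 terms are: [-8.05, -4.2, -0.35, 3.5, 7.35, 11.2]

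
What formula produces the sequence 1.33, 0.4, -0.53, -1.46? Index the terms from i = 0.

Check differences: 0.4 - 1.33 = -0.93
-0.53 - 0.4 = -0.93
Common difference d = -0.93.
First term a = 1.33.
Formula: S_i = 1.33 - 0.93*i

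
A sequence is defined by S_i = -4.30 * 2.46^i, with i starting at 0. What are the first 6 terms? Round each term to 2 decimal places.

This is a geometric sequence.
i=0: S_0 = -4.3 * 2.46^0 = -4.3
i=1: S_1 = -4.3 * 2.46^1 ≈ -10.58
i=2: S_2 = -4.3 * 2.46^2 ≈ -26.02
i=3: S_3 = -4.3 * 2.46^3 ≈ -64.01
i=4: S_4 = -4.3 * 2.46^4 ≈ -157.47
i=5: S_5 = -4.3 * 2.46^5 ≈ -387.39
The first 6 terms are: [-4.3, -10.58, -26.02, -64.01, -157.47, -387.39]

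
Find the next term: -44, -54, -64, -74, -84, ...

Differences: -54 - -44 = -10
This is an arithmetic sequence with common difference d = -10.
Next term = -84 + -10 = -94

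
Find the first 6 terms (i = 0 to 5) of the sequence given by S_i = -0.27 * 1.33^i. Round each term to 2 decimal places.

This is a geometric sequence.
i=0: S_0 = -0.27 * 1.33^0 = -0.27
i=1: S_1 = -0.27 * 1.33^1 ≈ -0.36
i=2: S_2 = -0.27 * 1.33^2 ≈ -0.48
i=3: S_3 = -0.27 * 1.33^3 ≈ -0.64
i=4: S_4 = -0.27 * 1.33^4 ≈ -0.84
i=5: S_5 = -0.27 * 1.33^5 ≈ -1.12
The first 6 terms are: [-0.27, -0.36, -0.48, -0.64, -0.84, -1.12]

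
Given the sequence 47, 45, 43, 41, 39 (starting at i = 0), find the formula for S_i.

Check differences: 45 - 47 = -2
43 - 45 = -2
Common difference d = -2.
First term a = 47.
Formula: S_i = 47 - 2*i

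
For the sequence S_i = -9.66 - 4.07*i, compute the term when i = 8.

S_8 = -9.66 + -4.07*8 = -9.66 + -32.56 = -42.22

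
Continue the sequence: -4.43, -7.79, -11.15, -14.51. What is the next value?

Differences: -7.79 - -4.43 = -3.36
This is an arithmetic sequence with common difference d = -3.36.
Next term = -14.51 + -3.36 = -17.87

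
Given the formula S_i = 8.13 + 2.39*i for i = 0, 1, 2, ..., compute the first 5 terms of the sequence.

This is an arithmetic sequence.
i=0: S_0 = 8.13 + 2.39*0 = 8.13
i=1: S_1 = 8.13 + 2.39*1 = 10.52
i=2: S_2 = 8.13 + 2.39*2 = 12.91
i=3: S_3 = 8.13 + 2.39*3 = 15.3
i=4: S_4 = 8.13 + 2.39*4 = 17.69
The first 5 terms are: [8.13, 10.52, 12.91, 15.3, 17.69]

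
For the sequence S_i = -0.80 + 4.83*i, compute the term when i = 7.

S_7 = -0.8 + 4.83*7 = -0.8 + 33.81 = 33.01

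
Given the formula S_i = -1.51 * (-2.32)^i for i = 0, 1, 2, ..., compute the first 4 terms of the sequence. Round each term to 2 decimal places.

This is a geometric sequence.
i=0: S_0 = -1.51 * (-2.32)^0 = -1.51
i=1: S_1 = -1.51 * (-2.32)^1 ≈ 3.5
i=2: S_2 = -1.51 * (-2.32)^2 ≈ -8.13
i=3: S_3 = -1.51 * (-2.32)^3 ≈ 18.86
The first 4 terms are: [-1.51, 3.5, -8.13, 18.86]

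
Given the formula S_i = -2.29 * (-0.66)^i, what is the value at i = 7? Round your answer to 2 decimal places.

S_7 = -2.29 * (-0.66)^7 ≈ -2.29 * -0.05455 ≈ 0.12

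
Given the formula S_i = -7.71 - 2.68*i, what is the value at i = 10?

S_10 = -7.71 + -2.68*10 = -7.71 + -26.8 = -34.51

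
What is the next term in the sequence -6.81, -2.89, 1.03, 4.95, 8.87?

Differences: -2.89 - -6.81 = 3.92
This is an arithmetic sequence with common difference d = 3.92.
Next term = 8.87 + 3.92 = 12.79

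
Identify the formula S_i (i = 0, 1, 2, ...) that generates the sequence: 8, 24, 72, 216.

Check ratios: 24 / 8 = 3.0
Common ratio r = 3.
First term a = 8.
Formula: S_i = 8 * 3^i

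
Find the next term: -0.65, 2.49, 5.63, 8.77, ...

Differences: 2.49 - -0.65 = 3.14
This is an arithmetic sequence with common difference d = 3.14.
Next term = 8.77 + 3.14 = 11.91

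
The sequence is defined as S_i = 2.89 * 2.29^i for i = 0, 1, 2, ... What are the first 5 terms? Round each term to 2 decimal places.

This is a geometric sequence.
i=0: S_0 = 2.89 * 2.29^0 = 2.89
i=1: S_1 = 2.89 * 2.29^1 ≈ 6.62
i=2: S_2 = 2.89 * 2.29^2 ≈ 15.16
i=3: S_3 = 2.89 * 2.29^3 ≈ 34.71
i=4: S_4 = 2.89 * 2.29^4 ≈ 79.48
The first 5 terms are: [2.89, 6.62, 15.16, 34.71, 79.48]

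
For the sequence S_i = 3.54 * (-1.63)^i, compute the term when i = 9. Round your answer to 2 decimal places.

S_9 = 3.54 * (-1.63)^9 ≈ 3.54 * -81.2248 ≈ -287.54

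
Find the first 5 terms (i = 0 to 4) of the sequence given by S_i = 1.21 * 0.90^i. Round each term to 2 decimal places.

This is a geometric sequence.
i=0: S_0 = 1.21 * 0.9^0 = 1.21
i=1: S_1 = 1.21 * 0.9^1 ≈ 1.09
i=2: S_2 = 1.21 * 0.9^2 ≈ 0.98
i=3: S_3 = 1.21 * 0.9^3 ≈ 0.88
i=4: S_4 = 1.21 * 0.9^4 ≈ 0.79
The first 5 terms are: [1.21, 1.09, 0.98, 0.88, 0.79]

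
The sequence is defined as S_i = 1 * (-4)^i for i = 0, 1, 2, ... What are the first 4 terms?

This is a geometric sequence.
i=0: S_0 = 1 * (-4)^0 = 1
i=1: S_1 = 1 * (-4)^1 = -4
i=2: S_2 = 1 * (-4)^2 = 16
i=3: S_3 = 1 * (-4)^3 = -64
The first 4 terms are: [1, -4, 16, -64]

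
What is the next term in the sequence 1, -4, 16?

Ratios: -4 / 1 = -4.0
This is a geometric sequence with common ratio r = -4.
Next term = 16 * -4 = -64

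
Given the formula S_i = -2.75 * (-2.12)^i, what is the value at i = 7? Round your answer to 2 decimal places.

S_7 = -2.75 * (-2.12)^7 ≈ -2.75 * -192.4647 ≈ 529.28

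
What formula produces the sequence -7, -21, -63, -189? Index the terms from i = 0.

Check ratios: -21 / -7 = 3.0
Common ratio r = 3.
First term a = -7.
Formula: S_i = -7 * 3^i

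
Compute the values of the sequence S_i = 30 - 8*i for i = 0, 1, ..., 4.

This is an arithmetic sequence.
i=0: S_0 = 30 + -8*0 = 30
i=1: S_1 = 30 + -8*1 = 22
i=2: S_2 = 30 + -8*2 = 14
i=3: S_3 = 30 + -8*3 = 6
i=4: S_4 = 30 + -8*4 = -2
The first 5 terms are: [30, 22, 14, 6, -2]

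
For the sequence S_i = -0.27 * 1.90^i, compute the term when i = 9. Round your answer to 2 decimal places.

S_9 = -0.27 * 1.9^9 ≈ -0.27 * 322.6877 ≈ -87.13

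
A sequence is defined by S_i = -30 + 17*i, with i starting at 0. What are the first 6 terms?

This is an arithmetic sequence.
i=0: S_0 = -30 + 17*0 = -30
i=1: S_1 = -30 + 17*1 = -13
i=2: S_2 = -30 + 17*2 = 4
i=3: S_3 = -30 + 17*3 = 21
i=4: S_4 = -30 + 17*4 = 38
i=5: S_5 = -30 + 17*5 = 55
The first 6 terms are: [-30, -13, 4, 21, 38, 55]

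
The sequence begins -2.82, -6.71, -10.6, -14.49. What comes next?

Differences: -6.71 - -2.82 = -3.89
This is an arithmetic sequence with common difference d = -3.89.
Next term = -14.49 + -3.89 = -18.38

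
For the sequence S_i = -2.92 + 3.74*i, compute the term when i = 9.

S_9 = -2.92 + 3.74*9 = -2.92 + 33.66 = 30.74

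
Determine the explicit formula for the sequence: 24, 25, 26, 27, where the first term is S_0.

Check differences: 25 - 24 = 1
26 - 25 = 1
Common difference d = 1.
First term a = 24.
Formula: S_i = 24 + 1*i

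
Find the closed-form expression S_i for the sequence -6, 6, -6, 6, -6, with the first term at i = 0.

Check ratios: 6 / -6 = -1.0
Common ratio r = -1.
First term a = -6.
Formula: S_i = -6 * (-1)^i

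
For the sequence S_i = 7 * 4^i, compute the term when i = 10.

S_10 = 7 * 4^10 = 7 * 1048576 = 7340032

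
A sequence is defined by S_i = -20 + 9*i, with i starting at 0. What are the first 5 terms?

This is an arithmetic sequence.
i=0: S_0 = -20 + 9*0 = -20
i=1: S_1 = -20 + 9*1 = -11
i=2: S_2 = -20 + 9*2 = -2
i=3: S_3 = -20 + 9*3 = 7
i=4: S_4 = -20 + 9*4 = 16
The first 5 terms are: [-20, -11, -2, 7, 16]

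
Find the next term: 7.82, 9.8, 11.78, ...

Differences: 9.8 - 7.82 = 1.98
This is an arithmetic sequence with common difference d = 1.98.
Next term = 11.78 + 1.98 = 13.76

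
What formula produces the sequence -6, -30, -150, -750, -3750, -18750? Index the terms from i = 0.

Check ratios: -30 / -6 = 5.0
Common ratio r = 5.
First term a = -6.
Formula: S_i = -6 * 5^i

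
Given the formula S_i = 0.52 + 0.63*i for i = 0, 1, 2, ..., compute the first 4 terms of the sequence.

This is an arithmetic sequence.
i=0: S_0 = 0.52 + 0.63*0 = 0.52
i=1: S_1 = 0.52 + 0.63*1 = 1.15
i=2: S_2 = 0.52 + 0.63*2 = 1.78
i=3: S_3 = 0.52 + 0.63*3 = 2.41
The first 4 terms are: [0.52, 1.15, 1.78, 2.41]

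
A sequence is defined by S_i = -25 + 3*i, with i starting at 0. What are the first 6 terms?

This is an arithmetic sequence.
i=0: S_0 = -25 + 3*0 = -25
i=1: S_1 = -25 + 3*1 = -22
i=2: S_2 = -25 + 3*2 = -19
i=3: S_3 = -25 + 3*3 = -16
i=4: S_4 = -25 + 3*4 = -13
i=5: S_5 = -25 + 3*5 = -10
The first 6 terms are: [-25, -22, -19, -16, -13, -10]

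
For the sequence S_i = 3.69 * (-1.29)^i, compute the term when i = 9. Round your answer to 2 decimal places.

S_9 = 3.69 * (-1.29)^9 ≈ 3.69 * -9.8925 ≈ -36.5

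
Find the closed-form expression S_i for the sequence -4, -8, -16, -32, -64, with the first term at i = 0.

Check ratios: -8 / -4 = 2.0
Common ratio r = 2.
First term a = -4.
Formula: S_i = -4 * 2^i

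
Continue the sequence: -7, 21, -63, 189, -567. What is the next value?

Ratios: 21 / -7 = -3.0
This is a geometric sequence with common ratio r = -3.
Next term = -567 * -3 = 1701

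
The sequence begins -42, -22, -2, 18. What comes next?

Differences: -22 - -42 = 20
This is an arithmetic sequence with common difference d = 20.
Next term = 18 + 20 = 38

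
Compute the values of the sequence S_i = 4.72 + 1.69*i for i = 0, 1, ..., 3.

This is an arithmetic sequence.
i=0: S_0 = 4.72 + 1.69*0 = 4.72
i=1: S_1 = 4.72 + 1.69*1 = 6.41
i=2: S_2 = 4.72 + 1.69*2 = 8.1
i=3: S_3 = 4.72 + 1.69*3 = 9.79
The first 4 terms are: [4.72, 6.41, 8.1, 9.79]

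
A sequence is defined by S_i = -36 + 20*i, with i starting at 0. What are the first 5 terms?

This is an arithmetic sequence.
i=0: S_0 = -36 + 20*0 = -36
i=1: S_1 = -36 + 20*1 = -16
i=2: S_2 = -36 + 20*2 = 4
i=3: S_3 = -36 + 20*3 = 24
i=4: S_4 = -36 + 20*4 = 44
The first 5 terms are: [-36, -16, 4, 24, 44]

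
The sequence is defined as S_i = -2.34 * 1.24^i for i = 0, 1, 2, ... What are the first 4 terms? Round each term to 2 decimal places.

This is a geometric sequence.
i=0: S_0 = -2.34 * 1.24^0 = -2.34
i=1: S_1 = -2.34 * 1.24^1 ≈ -2.9
i=2: S_2 = -2.34 * 1.24^2 ≈ -3.6
i=3: S_3 = -2.34 * 1.24^3 ≈ -4.46
The first 4 terms are: [-2.34, -2.9, -3.6, -4.46]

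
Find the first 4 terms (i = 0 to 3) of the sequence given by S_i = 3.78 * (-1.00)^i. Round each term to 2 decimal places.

This is a geometric sequence.
i=0: S_0 = 3.78 * (-1.0)^0 = 3.78
i=1: S_1 = 3.78 * (-1.0)^1 = -3.78
i=2: S_2 = 3.78 * (-1.0)^2 = 3.78
i=3: S_3 = 3.78 * (-1.0)^3 = -3.78
The first 4 terms are: [3.78, -3.78, 3.78, -3.78]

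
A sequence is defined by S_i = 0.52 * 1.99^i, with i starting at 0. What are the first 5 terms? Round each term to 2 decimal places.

This is a geometric sequence.
i=0: S_0 = 0.52 * 1.99^0 = 0.52
i=1: S_1 = 0.52 * 1.99^1 ≈ 1.03
i=2: S_2 = 0.52 * 1.99^2 ≈ 2.06
i=3: S_3 = 0.52 * 1.99^3 ≈ 4.1
i=4: S_4 = 0.52 * 1.99^4 ≈ 8.15
The first 5 terms are: [0.52, 1.03, 2.06, 4.1, 8.15]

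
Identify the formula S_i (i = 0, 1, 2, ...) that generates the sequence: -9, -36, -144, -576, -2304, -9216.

Check ratios: -36 / -9 = 4.0
Common ratio r = 4.
First term a = -9.
Formula: S_i = -9 * 4^i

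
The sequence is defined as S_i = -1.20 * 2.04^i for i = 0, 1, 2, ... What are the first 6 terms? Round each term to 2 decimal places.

This is a geometric sequence.
i=0: S_0 = -1.2 * 2.04^0 = -1.2
i=1: S_1 = -1.2 * 2.04^1 ≈ -2.45
i=2: S_2 = -1.2 * 2.04^2 ≈ -4.99
i=3: S_3 = -1.2 * 2.04^3 ≈ -10.19
i=4: S_4 = -1.2 * 2.04^4 ≈ -20.78
i=5: S_5 = -1.2 * 2.04^5 ≈ -42.4
The first 6 terms are: [-1.2, -2.45, -4.99, -10.19, -20.78, -42.4]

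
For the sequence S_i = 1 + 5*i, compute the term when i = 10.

S_10 = 1 + 5*10 = 1 + 50 = 51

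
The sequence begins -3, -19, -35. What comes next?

Differences: -19 - -3 = -16
This is an arithmetic sequence with common difference d = -16.
Next term = -35 + -16 = -51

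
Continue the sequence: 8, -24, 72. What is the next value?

Ratios: -24 / 8 = -3.0
This is a geometric sequence with common ratio r = -3.
Next term = 72 * -3 = -216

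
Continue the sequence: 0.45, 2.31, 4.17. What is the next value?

Differences: 2.31 - 0.45 = 1.86
This is an arithmetic sequence with common difference d = 1.86.
Next term = 4.17 + 1.86 = 6.03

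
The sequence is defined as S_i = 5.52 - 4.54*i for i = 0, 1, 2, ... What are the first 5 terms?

This is an arithmetic sequence.
i=0: S_0 = 5.52 + -4.54*0 = 5.52
i=1: S_1 = 5.52 + -4.54*1 = 0.98
i=2: S_2 = 5.52 + -4.54*2 = -3.56
i=3: S_3 = 5.52 + -4.54*3 = -8.1
i=4: S_4 = 5.52 + -4.54*4 = -12.64
The first 5 terms are: [5.52, 0.98, -3.56, -8.1, -12.64]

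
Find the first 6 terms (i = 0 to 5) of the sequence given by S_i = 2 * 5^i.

This is a geometric sequence.
i=0: S_0 = 2 * 5^0 = 2
i=1: S_1 = 2 * 5^1 = 10
i=2: S_2 = 2 * 5^2 = 50
i=3: S_3 = 2 * 5^3 = 250
i=4: S_4 = 2 * 5^4 = 1250
i=5: S_5 = 2 * 5^5 = 6250
The first 6 terms are: [2, 10, 50, 250, 1250, 6250]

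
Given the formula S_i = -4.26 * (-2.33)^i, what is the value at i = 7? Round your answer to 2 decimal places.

S_7 = -4.26 * (-2.33)^7 ≈ -4.26 * -372.8133 ≈ 1588.18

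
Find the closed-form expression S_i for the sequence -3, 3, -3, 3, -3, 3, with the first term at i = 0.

Check ratios: 3 / -3 = -1.0
Common ratio r = -1.
First term a = -3.
Formula: S_i = -3 * (-1)^i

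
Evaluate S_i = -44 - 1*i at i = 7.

S_7 = -44 + -1*7 = -44 + -7 = -51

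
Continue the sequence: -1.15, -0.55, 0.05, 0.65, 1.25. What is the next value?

Differences: -0.55 - -1.15 = 0.6
This is an arithmetic sequence with common difference d = 0.6.
Next term = 1.25 + 0.6 = 1.85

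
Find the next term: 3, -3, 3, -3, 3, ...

Ratios: -3 / 3 = -1.0
This is a geometric sequence with common ratio r = -1.
Next term = 3 * -1 = -3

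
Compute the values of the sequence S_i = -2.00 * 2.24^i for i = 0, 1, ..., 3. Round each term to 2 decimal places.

This is a geometric sequence.
i=0: S_0 = -2.0 * 2.24^0 = -2.0
i=1: S_1 = -2.0 * 2.24^1 = -4.48
i=2: S_2 = -2.0 * 2.24^2 ≈ -10.04
i=3: S_3 = -2.0 * 2.24^3 ≈ -22.48
The first 4 terms are: [-2.0, -4.48, -10.04, -22.48]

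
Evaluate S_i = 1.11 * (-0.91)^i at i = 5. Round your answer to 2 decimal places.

S_5 = 1.11 * (-0.91)^5 ≈ 1.11 * -0.624 ≈ -0.69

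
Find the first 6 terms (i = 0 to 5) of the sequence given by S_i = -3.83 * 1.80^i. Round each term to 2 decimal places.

This is a geometric sequence.
i=0: S_0 = -3.83 * 1.8^0 = -3.83
i=1: S_1 = -3.83 * 1.8^1 ≈ -6.89
i=2: S_2 = -3.83 * 1.8^2 ≈ -12.41
i=3: S_3 = -3.83 * 1.8^3 ≈ -22.34
i=4: S_4 = -3.83 * 1.8^4 ≈ -40.21
i=5: S_5 = -3.83 * 1.8^5 ≈ -72.37
The first 6 terms are: [-3.83, -6.89, -12.41, -22.34, -40.21, -72.37]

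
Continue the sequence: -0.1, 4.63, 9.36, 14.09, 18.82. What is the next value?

Differences: 4.63 - -0.1 = 4.73
This is an arithmetic sequence with common difference d = 4.73.
Next term = 18.82 + 4.73 = 23.55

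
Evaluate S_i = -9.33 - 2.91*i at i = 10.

S_10 = -9.33 + -2.91*10 = -9.33 + -29.1 = -38.43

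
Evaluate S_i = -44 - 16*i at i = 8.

S_8 = -44 + -16*8 = -44 + -128 = -172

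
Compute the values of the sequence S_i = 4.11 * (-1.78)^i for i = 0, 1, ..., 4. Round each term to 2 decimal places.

This is a geometric sequence.
i=0: S_0 = 4.11 * (-1.78)^0 = 4.11
i=1: S_1 = 4.11 * (-1.78)^1 ≈ -7.32
i=2: S_2 = 4.11 * (-1.78)^2 ≈ 13.02
i=3: S_3 = 4.11 * (-1.78)^3 ≈ -23.18
i=4: S_4 = 4.11 * (-1.78)^4 ≈ 41.26
The first 5 terms are: [4.11, -7.32, 13.02, -23.18, 41.26]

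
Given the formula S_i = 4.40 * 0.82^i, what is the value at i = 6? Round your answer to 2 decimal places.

S_6 = 4.4 * 0.82^6 ≈ 4.4 * 0.304 ≈ 1.34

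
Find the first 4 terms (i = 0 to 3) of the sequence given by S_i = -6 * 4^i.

This is a geometric sequence.
i=0: S_0 = -6 * 4^0 = -6
i=1: S_1 = -6 * 4^1 = -24
i=2: S_2 = -6 * 4^2 = -96
i=3: S_3 = -6 * 4^3 = -384
The first 4 terms are: [-6, -24, -96, -384]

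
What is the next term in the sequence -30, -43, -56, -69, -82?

Differences: -43 - -30 = -13
This is an arithmetic sequence with common difference d = -13.
Next term = -82 + -13 = -95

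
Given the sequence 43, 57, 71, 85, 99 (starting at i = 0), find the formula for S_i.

Check differences: 57 - 43 = 14
71 - 57 = 14
Common difference d = 14.
First term a = 43.
Formula: S_i = 43 + 14*i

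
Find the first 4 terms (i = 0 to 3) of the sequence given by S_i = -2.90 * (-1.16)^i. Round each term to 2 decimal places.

This is a geometric sequence.
i=0: S_0 = -2.9 * (-1.16)^0 = -2.9
i=1: S_1 = -2.9 * (-1.16)^1 ≈ 3.36
i=2: S_2 = -2.9 * (-1.16)^2 ≈ -3.9
i=3: S_3 = -2.9 * (-1.16)^3 ≈ 4.53
The first 4 terms are: [-2.9, 3.36, -3.9, 4.53]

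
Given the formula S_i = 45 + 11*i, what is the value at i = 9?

S_9 = 45 + 11*9 = 45 + 99 = 144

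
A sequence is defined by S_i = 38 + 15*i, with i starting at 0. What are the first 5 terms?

This is an arithmetic sequence.
i=0: S_0 = 38 + 15*0 = 38
i=1: S_1 = 38 + 15*1 = 53
i=2: S_2 = 38 + 15*2 = 68
i=3: S_3 = 38 + 15*3 = 83
i=4: S_4 = 38 + 15*4 = 98
The first 5 terms are: [38, 53, 68, 83, 98]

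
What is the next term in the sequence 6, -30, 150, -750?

Ratios: -30 / 6 = -5.0
This is a geometric sequence with common ratio r = -5.
Next term = -750 * -5 = 3750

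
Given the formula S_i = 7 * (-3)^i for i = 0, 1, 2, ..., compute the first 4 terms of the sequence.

This is a geometric sequence.
i=0: S_0 = 7 * (-3)^0 = 7
i=1: S_1 = 7 * (-3)^1 = -21
i=2: S_2 = 7 * (-3)^2 = 63
i=3: S_3 = 7 * (-3)^3 = -189
The first 4 terms are: [7, -21, 63, -189]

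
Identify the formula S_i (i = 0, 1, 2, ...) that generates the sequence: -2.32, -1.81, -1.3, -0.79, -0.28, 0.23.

Check differences: -1.81 - -2.32 = 0.51
-1.3 - -1.81 = 0.51
Common difference d = 0.51.
First term a = -2.32.
Formula: S_i = -2.32 + 0.51*i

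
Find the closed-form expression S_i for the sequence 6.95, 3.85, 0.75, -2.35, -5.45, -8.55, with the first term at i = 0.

Check differences: 3.85 - 6.95 = -3.1
0.75 - 3.85 = -3.1
Common difference d = -3.1.
First term a = 6.95.
Formula: S_i = 6.95 - 3.10*i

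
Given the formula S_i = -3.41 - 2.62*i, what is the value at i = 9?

S_9 = -3.41 + -2.62*9 = -3.41 + -23.58 = -26.99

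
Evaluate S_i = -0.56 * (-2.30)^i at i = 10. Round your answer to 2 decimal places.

S_10 = -0.56 * (-2.3)^10 ≈ -0.56 * 4142.6511 ≈ -2319.88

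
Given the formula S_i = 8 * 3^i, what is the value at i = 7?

S_7 = 8 * 3^7 = 8 * 2187 = 17496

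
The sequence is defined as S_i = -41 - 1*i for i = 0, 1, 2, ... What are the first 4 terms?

This is an arithmetic sequence.
i=0: S_0 = -41 + -1*0 = -41
i=1: S_1 = -41 + -1*1 = -42
i=2: S_2 = -41 + -1*2 = -43
i=3: S_3 = -41 + -1*3 = -44
The first 4 terms are: [-41, -42, -43, -44]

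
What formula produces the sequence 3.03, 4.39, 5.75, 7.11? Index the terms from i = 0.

Check differences: 4.39 - 3.03 = 1.36
5.75 - 4.39 = 1.36
Common difference d = 1.36.
First term a = 3.03.
Formula: S_i = 3.03 + 1.36*i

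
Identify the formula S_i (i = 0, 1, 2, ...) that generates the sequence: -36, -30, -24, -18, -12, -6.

Check differences: -30 - -36 = 6
-24 - -30 = 6
Common difference d = 6.
First term a = -36.
Formula: S_i = -36 + 6*i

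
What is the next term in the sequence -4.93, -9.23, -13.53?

Differences: -9.23 - -4.93 = -4.3
This is an arithmetic sequence with common difference d = -4.3.
Next term = -13.53 + -4.3 = -17.83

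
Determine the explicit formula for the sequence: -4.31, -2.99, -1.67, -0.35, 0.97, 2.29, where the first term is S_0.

Check differences: -2.99 - -4.31 = 1.32
-1.67 - -2.99 = 1.32
Common difference d = 1.32.
First term a = -4.31.
Formula: S_i = -4.31 + 1.32*i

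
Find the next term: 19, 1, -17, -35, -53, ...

Differences: 1 - 19 = -18
This is an arithmetic sequence with common difference d = -18.
Next term = -53 + -18 = -71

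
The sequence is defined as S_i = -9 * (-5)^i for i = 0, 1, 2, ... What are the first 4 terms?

This is a geometric sequence.
i=0: S_0 = -9 * (-5)^0 = -9
i=1: S_1 = -9 * (-5)^1 = 45
i=2: S_2 = -9 * (-5)^2 = -225
i=3: S_3 = -9 * (-5)^3 = 1125
The first 4 terms are: [-9, 45, -225, 1125]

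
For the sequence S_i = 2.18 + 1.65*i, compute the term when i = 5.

S_5 = 2.18 + 1.65*5 = 2.18 + 8.25 = 10.43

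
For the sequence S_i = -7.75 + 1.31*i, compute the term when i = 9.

S_9 = -7.75 + 1.31*9 = -7.75 + 11.79 = 4.04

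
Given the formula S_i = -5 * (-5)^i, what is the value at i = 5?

S_5 = -5 * (-5)^5 = -5 * -3125 = 15625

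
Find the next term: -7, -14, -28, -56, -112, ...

Ratios: -14 / -7 = 2.0
This is a geometric sequence with common ratio r = 2.
Next term = -112 * 2 = -224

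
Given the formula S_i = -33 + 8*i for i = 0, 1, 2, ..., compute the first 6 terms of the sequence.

This is an arithmetic sequence.
i=0: S_0 = -33 + 8*0 = -33
i=1: S_1 = -33 + 8*1 = -25
i=2: S_2 = -33 + 8*2 = -17
i=3: S_3 = -33 + 8*3 = -9
i=4: S_4 = -33 + 8*4 = -1
i=5: S_5 = -33 + 8*5 = 7
The first 6 terms are: [-33, -25, -17, -9, -1, 7]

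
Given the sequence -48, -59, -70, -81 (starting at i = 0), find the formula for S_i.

Check differences: -59 - -48 = -11
-70 - -59 = -11
Common difference d = -11.
First term a = -48.
Formula: S_i = -48 - 11*i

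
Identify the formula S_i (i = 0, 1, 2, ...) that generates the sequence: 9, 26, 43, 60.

Check differences: 26 - 9 = 17
43 - 26 = 17
Common difference d = 17.
First term a = 9.
Formula: S_i = 9 + 17*i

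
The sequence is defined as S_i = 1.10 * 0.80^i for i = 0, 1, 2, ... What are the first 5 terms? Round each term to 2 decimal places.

This is a geometric sequence.
i=0: S_0 = 1.1 * 0.8^0 = 1.1
i=1: S_1 = 1.1 * 0.8^1 = 0.88
i=2: S_2 = 1.1 * 0.8^2 ≈ 0.7
i=3: S_3 = 1.1 * 0.8^3 ≈ 0.56
i=4: S_4 = 1.1 * 0.8^4 ≈ 0.45
The first 5 terms are: [1.1, 0.88, 0.7, 0.56, 0.45]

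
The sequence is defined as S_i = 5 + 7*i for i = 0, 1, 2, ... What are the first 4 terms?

This is an arithmetic sequence.
i=0: S_0 = 5 + 7*0 = 5
i=1: S_1 = 5 + 7*1 = 12
i=2: S_2 = 5 + 7*2 = 19
i=3: S_3 = 5 + 7*3 = 26
The first 4 terms are: [5, 12, 19, 26]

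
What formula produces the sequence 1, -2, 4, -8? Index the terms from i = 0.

Check ratios: -2 / 1 = -2.0
Common ratio r = -2.
First term a = 1.
Formula: S_i = 1 * (-2)^i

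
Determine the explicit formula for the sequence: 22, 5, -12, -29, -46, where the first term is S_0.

Check differences: 5 - 22 = -17
-12 - 5 = -17
Common difference d = -17.
First term a = 22.
Formula: S_i = 22 - 17*i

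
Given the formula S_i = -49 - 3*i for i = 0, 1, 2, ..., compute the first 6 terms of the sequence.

This is an arithmetic sequence.
i=0: S_0 = -49 + -3*0 = -49
i=1: S_1 = -49 + -3*1 = -52
i=2: S_2 = -49 + -3*2 = -55
i=3: S_3 = -49 + -3*3 = -58
i=4: S_4 = -49 + -3*4 = -61
i=5: S_5 = -49 + -3*5 = -64
The first 6 terms are: [-49, -52, -55, -58, -61, -64]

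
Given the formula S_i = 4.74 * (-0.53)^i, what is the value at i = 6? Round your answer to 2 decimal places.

S_6 = 4.74 * (-0.53)^6 ≈ 4.74 * 0.0222 ≈ 0.11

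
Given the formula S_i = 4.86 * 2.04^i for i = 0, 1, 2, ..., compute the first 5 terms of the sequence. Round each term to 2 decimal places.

This is a geometric sequence.
i=0: S_0 = 4.86 * 2.04^0 = 4.86
i=1: S_1 = 4.86 * 2.04^1 ≈ 9.91
i=2: S_2 = 4.86 * 2.04^2 ≈ 20.23
i=3: S_3 = 4.86 * 2.04^3 ≈ 41.26
i=4: S_4 = 4.86 * 2.04^4 ≈ 84.17
The first 5 terms are: [4.86, 9.91, 20.23, 41.26, 84.17]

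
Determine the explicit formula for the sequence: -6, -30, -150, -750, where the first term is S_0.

Check ratios: -30 / -6 = 5.0
Common ratio r = 5.
First term a = -6.
Formula: S_i = -6 * 5^i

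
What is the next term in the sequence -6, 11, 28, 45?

Differences: 11 - -6 = 17
This is an arithmetic sequence with common difference d = 17.
Next term = 45 + 17 = 62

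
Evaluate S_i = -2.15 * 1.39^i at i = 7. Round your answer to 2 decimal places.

S_7 = -2.15 * 1.39^7 ≈ -2.15 * 10.0254 ≈ -21.55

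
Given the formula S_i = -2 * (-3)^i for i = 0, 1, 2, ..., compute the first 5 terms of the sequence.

This is a geometric sequence.
i=0: S_0 = -2 * (-3)^0 = -2
i=1: S_1 = -2 * (-3)^1 = 6
i=2: S_2 = -2 * (-3)^2 = -18
i=3: S_3 = -2 * (-3)^3 = 54
i=4: S_4 = -2 * (-3)^4 = -162
The first 5 terms are: [-2, 6, -18, 54, -162]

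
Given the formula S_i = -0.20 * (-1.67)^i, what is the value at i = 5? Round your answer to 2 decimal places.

S_5 = -0.2 * (-1.67)^5 ≈ -0.2 * -12.9892 ≈ 2.6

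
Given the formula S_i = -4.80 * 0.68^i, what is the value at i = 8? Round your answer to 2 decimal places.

S_8 = -4.8 * 0.68^8 ≈ -4.8 * 0.0457 ≈ -0.22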